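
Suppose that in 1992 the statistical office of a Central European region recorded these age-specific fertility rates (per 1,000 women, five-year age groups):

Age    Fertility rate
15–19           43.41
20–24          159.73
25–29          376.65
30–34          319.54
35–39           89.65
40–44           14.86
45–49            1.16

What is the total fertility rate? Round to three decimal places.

5.025

Sum of ASFRs = 43.41 + 159.73 + 376.65 + 319.54 + 89.65 + 14.86 + 1.16 = 1005.00
TFR = 5 × 1005.00 / 1000 = 5.025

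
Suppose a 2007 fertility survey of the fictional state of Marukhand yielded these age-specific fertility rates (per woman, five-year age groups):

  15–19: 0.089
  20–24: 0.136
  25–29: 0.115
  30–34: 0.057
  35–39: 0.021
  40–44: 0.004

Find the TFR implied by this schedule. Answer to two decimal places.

Sum of ASFRs = 0.089 + 0.136 + 0.115 + 0.057 + 0.021 + 0.004 = 0.422
TFR = 5 × 0.422 = 2.11

2.11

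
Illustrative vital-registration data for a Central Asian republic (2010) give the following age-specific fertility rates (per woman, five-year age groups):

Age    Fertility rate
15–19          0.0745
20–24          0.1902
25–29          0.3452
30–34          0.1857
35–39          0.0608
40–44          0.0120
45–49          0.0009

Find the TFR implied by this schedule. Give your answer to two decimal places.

4.35

Sum of ASFRs = 0.0745 + 0.1902 + 0.3452 + 0.1857 + 0.0608 + 0.0120 + 0.0009 = 0.8693
TFR = 5 × 0.8693 = 4.3465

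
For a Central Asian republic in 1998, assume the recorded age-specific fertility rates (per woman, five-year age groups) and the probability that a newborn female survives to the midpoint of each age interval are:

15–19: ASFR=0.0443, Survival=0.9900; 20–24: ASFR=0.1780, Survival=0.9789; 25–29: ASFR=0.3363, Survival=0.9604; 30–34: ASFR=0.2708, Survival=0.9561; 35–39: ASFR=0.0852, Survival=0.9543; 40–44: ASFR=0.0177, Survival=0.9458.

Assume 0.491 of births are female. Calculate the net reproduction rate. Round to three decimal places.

Proportion female at birth = 0.491.
Each age group contributes 5 × ASFR × survival:
  15–19: 5 × 0.0443 × 0.9900 = 0.21929
  20–24: 5 × 0.1780 × 0.9789 = 0.87122
  25–29: 5 × 0.3363 × 0.9604 = 1.61491
  30–34: 5 × 0.2708 × 0.9561 = 1.29456
  35–39: 5 × 0.0852 × 0.9543 = 0.40653
  40–44: 5 × 0.0177 × 0.9458 = 0.08370
Sum = 4.49021
NRR = 0.491 × 4.49021 = 2.20469
NRR > 1, so each generation more than replaces itself.

2.205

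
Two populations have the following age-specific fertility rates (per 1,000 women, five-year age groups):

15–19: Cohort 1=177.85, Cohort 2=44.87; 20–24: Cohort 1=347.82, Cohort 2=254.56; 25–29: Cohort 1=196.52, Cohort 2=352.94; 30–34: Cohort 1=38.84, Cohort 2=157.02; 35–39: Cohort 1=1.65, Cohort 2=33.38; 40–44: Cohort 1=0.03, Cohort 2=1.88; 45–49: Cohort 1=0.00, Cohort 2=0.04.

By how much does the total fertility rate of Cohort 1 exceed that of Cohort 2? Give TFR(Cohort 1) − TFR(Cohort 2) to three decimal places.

Cohort 1:
  Sum of ASFRs = 177.85 + 347.82 + 196.52 + 38.84 + 1.65 + 0.03 + 0.00 = 762.71
  TFR = 5 × 762.71 / 1000 = 3.81355
Cohort 2:
  Sum of ASFRs = 44.87 + 254.56 + 352.94 + 157.02 + 33.38 + 1.88 + 0.04 = 844.69
  TFR = 5 × 844.69 / 1000 = 4.22345
Difference = 3.81355 − 4.22345 = -0.4099

-0.410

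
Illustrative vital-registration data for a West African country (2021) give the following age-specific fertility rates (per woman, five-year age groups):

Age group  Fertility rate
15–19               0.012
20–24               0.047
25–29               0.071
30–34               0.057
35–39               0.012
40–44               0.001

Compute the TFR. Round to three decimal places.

Sum of ASFRs = 0.012 + 0.047 + 0.071 + 0.057 + 0.012 + 0.001 = 0.200
TFR = 5 × 0.200 = 1

1.000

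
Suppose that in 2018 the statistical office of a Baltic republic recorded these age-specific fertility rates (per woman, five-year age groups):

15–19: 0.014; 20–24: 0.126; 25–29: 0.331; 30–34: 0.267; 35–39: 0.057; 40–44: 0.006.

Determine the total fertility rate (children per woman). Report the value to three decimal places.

Sum of ASFRs = 0.014 + 0.126 + 0.331 + 0.267 + 0.057 + 0.006 = 0.801
TFR = 5 × 0.801 = 4.005

4.005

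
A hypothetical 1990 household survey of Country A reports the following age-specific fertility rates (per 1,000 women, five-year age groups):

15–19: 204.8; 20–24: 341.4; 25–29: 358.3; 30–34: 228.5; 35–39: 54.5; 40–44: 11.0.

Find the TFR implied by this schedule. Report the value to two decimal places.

Sum of ASFRs = 204.8 + 341.4 + 358.3 + 228.5 + 54.5 + 11.0 = 1198.5
TFR = 5 × 1198.5 / 1000 = 5.9925

5.99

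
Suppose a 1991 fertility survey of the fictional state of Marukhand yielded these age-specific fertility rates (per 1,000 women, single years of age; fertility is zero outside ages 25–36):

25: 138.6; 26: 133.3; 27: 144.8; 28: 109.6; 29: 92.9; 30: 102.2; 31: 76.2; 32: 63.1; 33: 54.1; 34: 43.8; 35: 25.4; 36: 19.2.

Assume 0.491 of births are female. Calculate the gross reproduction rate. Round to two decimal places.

0.49

Proportion female at birth = 0.491.
Sum of ASFRs = 138.6 + 133.3 + 144.8 + 109.6 + 92.9 + 102.2 + 76.2 + 63.1 + 54.1 + 43.8 + 25.4 + 19.2 = 1003.2
TFR = 1003.2 / 1000 = 1.0032
GRR = 0.491 × 1.0032 = 0.49257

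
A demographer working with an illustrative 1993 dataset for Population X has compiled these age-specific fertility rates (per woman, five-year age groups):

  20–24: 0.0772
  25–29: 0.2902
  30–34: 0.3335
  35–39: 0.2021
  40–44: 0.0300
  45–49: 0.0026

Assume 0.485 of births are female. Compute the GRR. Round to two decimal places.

Proportion female at birth = 0.485.
Sum of ASFRs = 0.0772 + 0.2902 + 0.3335 + 0.2021 + 0.0300 + 0.0026 = 0.9356
TFR = 5 × 0.9356 = 4.678
GRR = 0.485 × 4.678 = 2.26883

2.27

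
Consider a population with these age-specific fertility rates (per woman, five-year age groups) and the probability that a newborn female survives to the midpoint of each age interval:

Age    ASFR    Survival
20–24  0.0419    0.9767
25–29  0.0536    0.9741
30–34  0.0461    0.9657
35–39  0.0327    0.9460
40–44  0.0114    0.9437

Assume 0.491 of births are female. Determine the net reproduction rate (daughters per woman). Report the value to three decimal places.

Proportion female at birth = 0.491.
Per-age-group product (5 × ASFR × survival probability):
  20–24: 5 × 0.0419 × 0.9767 = 0.20462
  25–29: 5 × 0.0536 × 0.9741 = 0.26106
  30–34: 5 × 0.0461 × 0.9657 = 0.22259
  35–39: 5 × 0.0327 × 0.9460 = 0.15467
  40–44: 5 × 0.0114 × 0.9437 = 0.05379
Sum = 0.89673
NRR = 0.491 × 0.89673 = 0.44029
With NRR below 1 the population is below replacement fertility.

0.440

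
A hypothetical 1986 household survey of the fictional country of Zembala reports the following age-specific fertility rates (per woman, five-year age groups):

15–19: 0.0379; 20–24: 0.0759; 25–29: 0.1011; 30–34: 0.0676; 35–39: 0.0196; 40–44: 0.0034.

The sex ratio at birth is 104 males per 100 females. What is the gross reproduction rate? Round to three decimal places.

Proportion female at birth = 100 / (100 + 104) = 0.49020.
Sum of ASFRs = 0.0379 + 0.0759 + 0.1011 + 0.0676 + 0.0196 + 0.0034 = 0.3055
TFR = 5 × 0.3055 = 1.5275
GRR = 0.49020 × 1.5275 = 0.74878

0.749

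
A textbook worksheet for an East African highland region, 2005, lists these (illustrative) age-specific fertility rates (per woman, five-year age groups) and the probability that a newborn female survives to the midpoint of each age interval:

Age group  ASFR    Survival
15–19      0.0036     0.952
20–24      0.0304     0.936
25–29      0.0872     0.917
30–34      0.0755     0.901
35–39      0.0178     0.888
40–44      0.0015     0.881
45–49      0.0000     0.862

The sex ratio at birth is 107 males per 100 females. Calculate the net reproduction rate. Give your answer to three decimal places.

0.476

Proportion female at birth = 100 / (100 + 107) = 0.48309.
Survival-weighted fertility by age (5·fₓ·Sₓ):
  15–19: 5 × 0.0036 × 0.952 = 0.01714
  20–24: 5 × 0.0304 × 0.936 = 0.14227
  25–29: 5 × 0.0872 × 0.917 = 0.39981
  30–34: 5 × 0.0755 × 0.901 = 0.34013
  35–39: 5 × 0.0178 × 0.888 = 0.07903
  40–44: 5 × 0.0015 × 0.881 = 0.00661
  45–49: 5 × 0.0000 × 0.862 = 0.00000
Sum = 0.98499
NRR = 0.48309 × 0.98499 = 0.47584
NRR < 1, so the cohort does not fully replace itself.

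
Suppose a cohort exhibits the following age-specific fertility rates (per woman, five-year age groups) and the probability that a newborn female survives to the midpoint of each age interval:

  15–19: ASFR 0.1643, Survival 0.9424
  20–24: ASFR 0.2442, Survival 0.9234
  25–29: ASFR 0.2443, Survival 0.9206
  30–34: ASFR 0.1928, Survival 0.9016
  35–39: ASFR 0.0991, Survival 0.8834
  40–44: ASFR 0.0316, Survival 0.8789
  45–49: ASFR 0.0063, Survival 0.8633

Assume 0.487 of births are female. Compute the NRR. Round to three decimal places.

Proportion female at birth = 0.487.
Per-age-group product (5 × ASFR × survival probability):
  15–19: 5 × 0.1643 × 0.9424 = 0.77418
  20–24: 5 × 0.2442 × 0.9234 = 1.12747
  25–29: 5 × 0.2443 × 0.9206 = 1.12451
  30–34: 5 × 0.1928 × 0.9016 = 0.86914
  35–39: 5 × 0.0991 × 0.8834 = 0.43772
  40–44: 5 × 0.0316 × 0.8789 = 0.13887
  45–49: 5 × 0.0063 × 0.8633 = 0.02719
Sum = 4.49908
NRR = 0.487 × 4.49908 = 2.19105
With NRR above 1 the population is above replacement fertility.

2.191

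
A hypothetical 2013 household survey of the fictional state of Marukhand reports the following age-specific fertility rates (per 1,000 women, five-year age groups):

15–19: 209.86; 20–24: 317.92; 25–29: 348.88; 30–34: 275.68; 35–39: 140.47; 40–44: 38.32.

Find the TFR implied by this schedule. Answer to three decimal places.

6.656

Sum of ASFRs = 209.86 + 317.92 + 348.88 + 275.68 + 140.47 + 38.32 = 1331.13
TFR = 5 × 1331.13 / 1000 = 6.65565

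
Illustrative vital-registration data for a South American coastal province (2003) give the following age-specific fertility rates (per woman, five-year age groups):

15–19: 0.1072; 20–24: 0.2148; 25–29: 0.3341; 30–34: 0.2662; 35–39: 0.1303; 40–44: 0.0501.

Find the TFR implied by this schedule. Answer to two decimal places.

5.51

Sum of ASFRs = 0.1072 + 0.2148 + 0.3341 + 0.2662 + 0.1303 + 0.0501 = 1.1027
TFR = 5 × 1.1027 = 5.5135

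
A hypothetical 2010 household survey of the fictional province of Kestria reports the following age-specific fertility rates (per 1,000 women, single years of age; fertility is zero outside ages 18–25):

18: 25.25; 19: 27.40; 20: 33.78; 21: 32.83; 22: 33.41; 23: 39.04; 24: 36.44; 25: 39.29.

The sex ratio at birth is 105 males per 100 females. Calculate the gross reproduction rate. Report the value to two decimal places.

Proportion female at birth = 100 / (100 + 105) = 0.48780.
Sum of ASFRs = 25.25 + 27.40 + 33.78 + 32.83 + 33.41 + 39.04 + 36.44 + 39.29 = 267.44
TFR = 267.44 / 1000 = 0.26744
GRR = 0.48780 × 0.26744 = 0.13046

0.13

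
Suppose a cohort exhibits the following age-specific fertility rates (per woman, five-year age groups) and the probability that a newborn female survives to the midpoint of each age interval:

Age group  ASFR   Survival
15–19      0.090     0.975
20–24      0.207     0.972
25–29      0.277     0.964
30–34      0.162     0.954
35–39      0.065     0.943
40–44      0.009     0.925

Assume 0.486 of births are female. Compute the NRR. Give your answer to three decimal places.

Proportion female at birth = 0.486.
Survival-weighted fertility by age (5·fₓ·Sₓ):
  15–19: 5 × 0.090 × 0.975 = 0.43875
  20–24: 5 × 0.207 × 0.972 = 1.00602
  25–29: 5 × 0.277 × 0.964 = 1.33514
  30–34: 5 × 0.162 × 0.954 = 0.77274
  35–39: 5 × 0.065 × 0.943 = 0.30648
  40–44: 5 × 0.009 × 0.925 = 0.04163
Sum = 3.90076
NRR = 0.486 × 3.90076 = 1.89577

1.896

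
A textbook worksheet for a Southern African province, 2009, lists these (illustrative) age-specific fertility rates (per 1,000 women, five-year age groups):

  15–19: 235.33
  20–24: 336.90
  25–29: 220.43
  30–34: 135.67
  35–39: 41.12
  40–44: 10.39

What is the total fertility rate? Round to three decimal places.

Sum of ASFRs = 235.33 + 336.90 + 220.43 + 135.67 + 41.12 + 10.39 = 979.84
TFR = 5 × 979.84 / 1000 = 4.8992

4.899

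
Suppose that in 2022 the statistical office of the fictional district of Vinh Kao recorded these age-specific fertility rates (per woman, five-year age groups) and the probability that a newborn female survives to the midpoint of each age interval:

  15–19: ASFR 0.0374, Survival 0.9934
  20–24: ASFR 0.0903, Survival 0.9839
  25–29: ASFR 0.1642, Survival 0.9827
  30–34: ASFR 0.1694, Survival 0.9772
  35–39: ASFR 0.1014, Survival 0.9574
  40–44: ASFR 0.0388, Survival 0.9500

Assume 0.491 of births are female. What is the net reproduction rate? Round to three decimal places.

1.441

Proportion female at birth = 0.491.
Survival-weighted fertility by age (5·fₓ·Sₓ):
  15–19: 5 × 0.0374 × 0.9934 = 0.18577
  20–24: 5 × 0.0903 × 0.9839 = 0.44423
  25–29: 5 × 0.1642 × 0.9827 = 0.80680
  30–34: 5 × 0.1694 × 0.9772 = 0.82769
  35–39: 5 × 0.1014 × 0.9574 = 0.48540
  40–44: 5 × 0.0388 × 0.9500 = 0.18430
Sum = 2.93419
NRR = 0.491 × 2.93419 = 1.44069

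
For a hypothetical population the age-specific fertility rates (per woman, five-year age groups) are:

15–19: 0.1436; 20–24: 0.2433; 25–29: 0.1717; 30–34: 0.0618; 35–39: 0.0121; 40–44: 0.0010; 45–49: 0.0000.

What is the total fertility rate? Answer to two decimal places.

3.17

Sum of ASFRs = 0.1436 + 0.2433 + 0.1717 + 0.0618 + 0.0121 + 0.0010 + 0.0000 = 0.6335
TFR = 5 × 0.6335 = 3.1675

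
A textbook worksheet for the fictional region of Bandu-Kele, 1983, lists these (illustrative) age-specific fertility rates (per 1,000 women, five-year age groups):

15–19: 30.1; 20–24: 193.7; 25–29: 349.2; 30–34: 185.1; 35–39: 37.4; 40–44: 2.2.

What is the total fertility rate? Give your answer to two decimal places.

3.99

Sum of ASFRs = 30.1 + 193.7 + 349.2 + 185.1 + 37.4 + 2.2 = 797.7
TFR = 5 × 797.7 / 1000 = 3.9885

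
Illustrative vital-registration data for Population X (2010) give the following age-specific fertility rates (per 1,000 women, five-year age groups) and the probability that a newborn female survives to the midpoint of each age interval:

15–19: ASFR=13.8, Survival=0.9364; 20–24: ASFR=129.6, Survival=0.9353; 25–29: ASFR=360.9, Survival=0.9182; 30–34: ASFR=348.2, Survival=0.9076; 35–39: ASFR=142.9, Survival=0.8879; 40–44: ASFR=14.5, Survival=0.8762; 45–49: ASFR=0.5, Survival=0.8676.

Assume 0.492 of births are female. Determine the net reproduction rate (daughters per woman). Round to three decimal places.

2.267

Proportion female at birth = 0.492.
Weighting each age-specific rate by interval width and survival:
  15–19: 5 × 13.8/1000 × 0.9364 = 0.06461
  20–24: 5 × 129.6/1000 × 0.9353 = 0.60607
  25–29: 5 × 360.9/1000 × 0.9182 = 1.65689
  30–34: 5 × 348.2/1000 × 0.9076 = 1.58013
  35–39: 5 × 142.9/1000 × 0.8879 = 0.63440
  40–44: 5 × 14.5/1000 × 0.8762 = 0.06352
  45–49: 5 × 0.5/1000 × 0.8676 = 0.00217
Sum = 4.60779
NRR = 0.492 × 4.60779 = 2.26703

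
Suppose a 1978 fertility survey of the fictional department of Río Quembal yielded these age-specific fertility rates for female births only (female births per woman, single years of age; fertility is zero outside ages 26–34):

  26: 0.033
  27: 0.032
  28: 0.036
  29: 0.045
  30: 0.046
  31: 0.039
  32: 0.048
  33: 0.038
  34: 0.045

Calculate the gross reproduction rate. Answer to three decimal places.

Sum of female ASFRs = 0.033 + 0.032 + 0.036 + 0.045 + 0.046 + 0.039 + 0.048 + 0.038 + 0.045 = 0.362
GRR = 0.362

0.362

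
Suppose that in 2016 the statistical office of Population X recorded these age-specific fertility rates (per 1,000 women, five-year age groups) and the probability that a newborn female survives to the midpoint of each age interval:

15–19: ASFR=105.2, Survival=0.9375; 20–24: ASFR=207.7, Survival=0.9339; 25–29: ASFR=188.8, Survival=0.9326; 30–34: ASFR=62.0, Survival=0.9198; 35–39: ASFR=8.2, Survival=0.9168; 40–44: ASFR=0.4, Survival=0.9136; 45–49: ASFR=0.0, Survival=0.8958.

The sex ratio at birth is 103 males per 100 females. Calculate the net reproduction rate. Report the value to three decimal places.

Proportion female at birth = 100 / (100 + 103) = 0.49261.
Survival-weighted fertility by age (5·fₓ·Sₓ):
  15–19: 5 × 105.2/1000 × 0.9375 = 0.49313
  20–24: 5 × 207.7/1000 × 0.9339 = 0.96986
  25–29: 5 × 188.8/1000 × 0.9326 = 0.88037
  30–34: 5 × 62.0/1000 × 0.9198 = 0.28514
  35–39: 5 × 8.2/1000 × 0.9168 = 0.03759
  40–44: 5 × 0.4/1000 × 0.9136 = 0.00183
  45–49: 5 × 0.0/1000 × 0.8958 = 0.00000
Sum = 2.66792
NRR = 0.49261 × 2.66792 = 1.31424
An NRR exceeding 1 indicates intrinsic growth under these rates.

1.314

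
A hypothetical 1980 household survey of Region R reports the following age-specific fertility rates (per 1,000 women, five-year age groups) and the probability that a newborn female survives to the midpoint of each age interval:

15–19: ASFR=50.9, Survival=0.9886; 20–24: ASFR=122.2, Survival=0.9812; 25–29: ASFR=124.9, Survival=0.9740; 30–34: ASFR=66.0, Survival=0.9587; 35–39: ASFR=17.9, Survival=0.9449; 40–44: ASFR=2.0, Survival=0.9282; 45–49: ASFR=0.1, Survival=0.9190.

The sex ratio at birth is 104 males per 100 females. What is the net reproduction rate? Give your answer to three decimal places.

0.917

Proportion female at birth = 100 / (100 + 104) = 0.49020.
Survival-weighted fertility by age (5·fₓ·Sₓ):
  15–19: 5 × 50.9/1000 × 0.9886 = 0.25160
  20–24: 5 × 122.2/1000 × 0.9812 = 0.59951
  25–29: 5 × 124.9/1000 × 0.9740 = 0.60826
  30–34: 5 × 66.0/1000 × 0.9587 = 0.31637
  35–39: 5 × 17.9/1000 × 0.9449 = 0.08457
  40–44: 5 × 2.0/1000 × 0.9282 = 0.00928
  45–49: 5 × 0.1/1000 × 0.9190 = 0.00046
Sum = 1.87005
NRR = 0.49020 × 1.87005 = 0.91670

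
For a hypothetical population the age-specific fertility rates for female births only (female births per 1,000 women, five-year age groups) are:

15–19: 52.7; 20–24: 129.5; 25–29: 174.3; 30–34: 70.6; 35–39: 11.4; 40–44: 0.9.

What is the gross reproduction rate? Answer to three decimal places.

Sum of female ASFRs = 52.7 + 129.5 + 174.3 + 70.6 + 11.4 + 0.9 = 439.4
GRR = 5 × 439.4 / 1000 = 2.197

2.197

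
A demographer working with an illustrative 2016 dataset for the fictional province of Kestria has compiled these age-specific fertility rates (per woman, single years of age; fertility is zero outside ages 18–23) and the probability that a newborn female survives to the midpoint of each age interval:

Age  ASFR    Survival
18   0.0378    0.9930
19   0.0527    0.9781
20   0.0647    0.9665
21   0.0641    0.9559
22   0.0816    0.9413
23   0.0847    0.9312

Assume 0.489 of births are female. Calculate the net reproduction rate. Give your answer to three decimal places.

0.180

Proportion female at birth = 0.489.
Each age group contributes 1 × ASFR × survival:
  18: 1 × 0.0378 × 0.9930 = 0.03754
  19: 1 × 0.0527 × 0.9781 = 0.05155
  20: 1 × 0.0647 × 0.9665 = 0.06253
  21: 1 × 0.0641 × 0.9559 = 0.06127
  22: 1 × 0.0816 × 0.9413 = 0.07681
  23: 1 × 0.0847 × 0.9312 = 0.07887
Sum = 0.36857
NRR = 0.489 × 0.36857 = 0.18023
With NRR below 1 the population is below replacement fertility.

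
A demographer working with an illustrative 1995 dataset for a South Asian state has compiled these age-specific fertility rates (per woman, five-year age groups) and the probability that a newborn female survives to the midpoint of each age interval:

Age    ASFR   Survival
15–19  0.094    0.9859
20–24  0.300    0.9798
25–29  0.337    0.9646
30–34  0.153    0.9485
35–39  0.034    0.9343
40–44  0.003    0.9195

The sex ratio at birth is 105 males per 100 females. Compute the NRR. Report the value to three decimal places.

2.174

Proportion female at birth = 100 / (100 + 105) = 0.48780.
Each age group contributes 5 × ASFR × survival:
  15–19: 5 × 0.094 × 0.9859 = 0.46337
  20–24: 5 × 0.300 × 0.9798 = 1.46970
  25–29: 5 × 0.337 × 0.9646 = 1.62535
  30–34: 5 × 0.153 × 0.9485 = 0.72560
  35–39: 5 × 0.034 × 0.9343 = 0.15883
  40–44: 5 × 0.003 × 0.9195 = 0.01379
Sum = 4.45664
NRR = 0.48780 × 4.45664 = 2.17395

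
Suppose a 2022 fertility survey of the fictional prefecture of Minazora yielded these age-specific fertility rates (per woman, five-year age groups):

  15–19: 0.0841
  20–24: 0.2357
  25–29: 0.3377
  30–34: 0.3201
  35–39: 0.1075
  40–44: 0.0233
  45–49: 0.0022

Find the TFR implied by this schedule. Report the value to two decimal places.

Sum of ASFRs = 0.0841 + 0.2357 + 0.3377 + 0.3201 + 0.1075 + 0.0233 + 0.0022 = 1.1106
TFR = 5 × 1.1106 = 5.553

5.55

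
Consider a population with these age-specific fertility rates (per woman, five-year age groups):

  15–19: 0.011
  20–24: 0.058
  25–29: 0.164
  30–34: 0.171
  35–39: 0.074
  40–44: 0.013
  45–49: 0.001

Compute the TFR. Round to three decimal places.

Sum of ASFRs = 0.011 + 0.058 + 0.164 + 0.171 + 0.074 + 0.013 + 0.001 = 0.492
TFR = 5 × 0.492 = 2.46

2.460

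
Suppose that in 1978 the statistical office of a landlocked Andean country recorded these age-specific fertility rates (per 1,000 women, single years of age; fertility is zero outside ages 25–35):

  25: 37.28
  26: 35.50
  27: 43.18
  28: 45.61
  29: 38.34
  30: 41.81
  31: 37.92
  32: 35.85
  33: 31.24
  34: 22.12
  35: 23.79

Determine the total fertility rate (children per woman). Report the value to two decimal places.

Sum of ASFRs = 37.28 + 35.50 + 43.18 + 45.61 + 38.34 + 41.81 + 37.92 + 35.85 + 31.24 + 22.12 + 23.79 = 392.64
TFR = 392.64 / 1000 = 0.39264

0.39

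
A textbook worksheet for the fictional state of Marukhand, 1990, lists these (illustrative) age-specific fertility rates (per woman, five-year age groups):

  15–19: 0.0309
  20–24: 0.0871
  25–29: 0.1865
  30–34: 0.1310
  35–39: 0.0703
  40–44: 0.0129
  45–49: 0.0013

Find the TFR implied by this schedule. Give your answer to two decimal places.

Sum of ASFRs = 0.0309 + 0.0871 + 0.1865 + 0.1310 + 0.0703 + 0.0129 + 0.0013 = 0.5200
TFR = 5 × 0.5200 = 2.6

2.60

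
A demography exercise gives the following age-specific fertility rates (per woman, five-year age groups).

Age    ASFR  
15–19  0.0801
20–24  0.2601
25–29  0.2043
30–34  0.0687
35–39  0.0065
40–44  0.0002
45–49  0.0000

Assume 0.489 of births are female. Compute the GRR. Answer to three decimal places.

Proportion female at birth = 0.489.
Sum of ASFRs = 0.0801 + 0.2601 + 0.2043 + 0.0687 + 0.0065 + 0.0002 + 0.0000 = 0.6199
TFR = 5 × 0.6199 = 3.0995
GRR = 0.489 × 3.0995 = 1.51566

1.516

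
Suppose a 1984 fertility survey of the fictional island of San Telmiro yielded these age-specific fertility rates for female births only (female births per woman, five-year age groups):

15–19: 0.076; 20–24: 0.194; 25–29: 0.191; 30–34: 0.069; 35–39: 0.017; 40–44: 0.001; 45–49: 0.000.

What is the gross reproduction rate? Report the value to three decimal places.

2.740

Sum of female ASFRs = 0.076 + 0.194 + 0.191 + 0.069 + 0.017 + 0.001 + 0.000 = 0.548
GRR = 5 × 0.548 = 2.74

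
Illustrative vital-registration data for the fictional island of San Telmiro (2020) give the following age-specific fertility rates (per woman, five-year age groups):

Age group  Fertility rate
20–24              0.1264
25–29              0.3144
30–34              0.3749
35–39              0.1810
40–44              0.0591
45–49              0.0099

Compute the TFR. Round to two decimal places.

5.33

Sum of ASFRs = 0.1264 + 0.3144 + 0.3749 + 0.1810 + 0.0591 + 0.0099 = 1.0657
TFR = 5 × 1.0657 = 5.3285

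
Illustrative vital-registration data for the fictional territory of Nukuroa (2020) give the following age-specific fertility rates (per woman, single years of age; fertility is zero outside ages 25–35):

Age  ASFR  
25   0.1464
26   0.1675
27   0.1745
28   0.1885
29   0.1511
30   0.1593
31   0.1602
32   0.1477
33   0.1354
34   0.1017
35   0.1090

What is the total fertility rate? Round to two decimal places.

Sum of ASFRs = 0.1464 + 0.1675 + 0.1745 + 0.1885 + 0.1511 + 0.1593 + 0.1602 + 0.1477 + 0.1354 + 0.1017 + 0.1090 = 1.6413
TFR = 1.6413

1.64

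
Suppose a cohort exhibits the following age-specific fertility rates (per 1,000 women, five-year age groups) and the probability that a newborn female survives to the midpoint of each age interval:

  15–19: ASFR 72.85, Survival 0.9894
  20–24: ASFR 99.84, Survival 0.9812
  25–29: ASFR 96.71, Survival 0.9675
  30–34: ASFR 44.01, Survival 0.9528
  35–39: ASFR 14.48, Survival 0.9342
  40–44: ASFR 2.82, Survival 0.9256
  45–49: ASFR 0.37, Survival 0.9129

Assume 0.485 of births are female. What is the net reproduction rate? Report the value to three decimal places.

0.781

Proportion female at birth = 0.485.
Survival-weighted fertility by age (5·fₓ·Sₓ):
  15–19: 5 × 72.85/1000 × 0.9894 = 0.36039
  20–24: 5 × 99.84/1000 × 0.9812 = 0.48982
  25–29: 5 × 96.71/1000 × 0.9675 = 0.46783
  30–34: 5 × 44.01/1000 × 0.9528 = 0.20966
  35–39: 5 × 14.48/1000 × 0.9342 = 0.06764
  40–44: 5 × 2.82/1000 × 0.9256 = 0.01305
  45–49: 5 × 0.37/1000 × 0.9129 = 0.00169
Sum = 1.61008
NRR = 0.485 × 1.61008 = 0.78089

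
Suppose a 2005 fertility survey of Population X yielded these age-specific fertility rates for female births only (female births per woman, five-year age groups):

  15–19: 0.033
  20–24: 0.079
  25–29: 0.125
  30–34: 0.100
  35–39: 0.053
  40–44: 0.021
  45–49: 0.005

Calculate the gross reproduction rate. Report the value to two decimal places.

Sum of female ASFRs = 0.033 + 0.079 + 0.125 + 0.100 + 0.053 + 0.021 + 0.005 = 0.416
GRR = 5 × 0.416 = 2.08

2.08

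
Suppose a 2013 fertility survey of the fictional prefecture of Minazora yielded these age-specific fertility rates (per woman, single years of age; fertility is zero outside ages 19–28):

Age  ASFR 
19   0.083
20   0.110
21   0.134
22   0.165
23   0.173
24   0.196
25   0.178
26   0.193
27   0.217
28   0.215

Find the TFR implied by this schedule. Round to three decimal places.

Sum of ASFRs = 0.083 + 0.110 + 0.134 + 0.165 + 0.173 + 0.196 + 0.178 + 0.193 + 0.217 + 0.215 = 1.664
TFR = 1.664

1.664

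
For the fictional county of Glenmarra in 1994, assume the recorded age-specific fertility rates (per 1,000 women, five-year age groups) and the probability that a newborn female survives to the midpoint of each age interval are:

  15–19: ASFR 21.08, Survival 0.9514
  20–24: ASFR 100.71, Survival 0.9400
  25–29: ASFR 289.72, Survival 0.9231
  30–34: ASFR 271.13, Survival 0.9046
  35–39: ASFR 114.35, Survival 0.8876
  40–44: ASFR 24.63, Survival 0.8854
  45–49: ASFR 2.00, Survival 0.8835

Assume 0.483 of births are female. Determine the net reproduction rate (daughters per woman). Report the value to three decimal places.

1.817

Proportion female at birth = 0.483.
Each age group contributes 5 × ASFR × survival:
  15–19: 5 × 21.08/1000 × 0.9514 = 0.10028
  20–24: 5 × 100.71/1000 × 0.9400 = 0.47334
  25–29: 5 × 289.72/1000 × 0.9231 = 1.33720
  30–34: 5 × 271.13/1000 × 0.9046 = 1.22632
  35–39: 5 × 114.35/1000 × 0.8876 = 0.50749
  40–44: 5 × 24.63/1000 × 0.8854 = 0.10904
  45–49: 5 × 2.00/1000 × 0.8835 = 0.00884
Sum = 3.76251
NRR = 0.483 × 3.76251 = 1.81729
NRR > 1, so each generation more than replaces itself.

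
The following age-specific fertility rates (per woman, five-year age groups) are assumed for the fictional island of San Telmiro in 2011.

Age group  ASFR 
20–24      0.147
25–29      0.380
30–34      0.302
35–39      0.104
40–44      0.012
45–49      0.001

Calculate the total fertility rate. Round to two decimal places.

4.73

Sum of ASFRs = 0.147 + 0.380 + 0.302 + 0.104 + 0.012 + 0.001 = 0.946
TFR = 5 × 0.946 = 4.73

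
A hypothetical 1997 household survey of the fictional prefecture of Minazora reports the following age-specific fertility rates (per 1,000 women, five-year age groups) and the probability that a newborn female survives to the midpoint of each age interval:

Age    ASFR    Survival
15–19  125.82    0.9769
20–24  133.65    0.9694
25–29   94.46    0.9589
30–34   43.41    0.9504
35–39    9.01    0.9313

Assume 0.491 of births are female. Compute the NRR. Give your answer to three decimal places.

0.964

Proportion female at birth = 0.491.
Survival-weighted fertility by age (5·fₓ·Sₓ):
  15–19: 5 × 125.82/1000 × 0.9769 = 0.61457
  20–24: 5 × 133.65/1000 × 0.9694 = 0.64780
  25–29: 5 × 94.46/1000 × 0.9589 = 0.45289
  30–34: 5 × 43.41/1000 × 0.9504 = 0.20628
  35–39: 5 × 9.01/1000 × 0.9313 = 0.04196
Sum = 1.96350
NRR = 0.491 × 1.96350 = 0.96408
An NRR under 1 implies long-run decline under these rates.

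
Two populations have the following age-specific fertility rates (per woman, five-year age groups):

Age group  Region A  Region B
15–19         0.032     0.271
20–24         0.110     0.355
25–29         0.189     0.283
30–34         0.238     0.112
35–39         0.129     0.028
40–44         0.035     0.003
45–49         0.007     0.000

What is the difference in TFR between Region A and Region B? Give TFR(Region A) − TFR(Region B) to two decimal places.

-1.56

Region A:
  Sum of ASFRs = 0.032 + 0.110 + 0.189 + 0.238 + 0.129 + 0.035 + 0.007 = 0.740
  TFR = 5 × 0.740 = 3.7
Region B:
  Sum of ASFRs = 0.271 + 0.355 + 0.283 + 0.112 + 0.028 + 0.003 + 0.000 = 1.052
  TFR = 5 × 1.052 = 5.26
Difference = 3.7 − 5.26 = -1.56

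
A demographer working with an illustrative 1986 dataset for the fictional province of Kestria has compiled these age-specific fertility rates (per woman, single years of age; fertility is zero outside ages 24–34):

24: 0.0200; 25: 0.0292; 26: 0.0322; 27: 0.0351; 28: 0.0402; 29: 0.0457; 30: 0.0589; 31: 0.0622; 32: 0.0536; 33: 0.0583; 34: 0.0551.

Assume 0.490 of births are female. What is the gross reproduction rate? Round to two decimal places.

Proportion female at birth = 0.490.
Sum of ASFRs = 0.0200 + 0.0292 + 0.0322 + 0.0351 + 0.0402 + 0.0457 + 0.0589 + 0.0622 + 0.0536 + 0.0583 + 0.0551 = 0.4905
TFR = 0.4905
GRR = 0.490 × 0.4905 = 0.24035

0.24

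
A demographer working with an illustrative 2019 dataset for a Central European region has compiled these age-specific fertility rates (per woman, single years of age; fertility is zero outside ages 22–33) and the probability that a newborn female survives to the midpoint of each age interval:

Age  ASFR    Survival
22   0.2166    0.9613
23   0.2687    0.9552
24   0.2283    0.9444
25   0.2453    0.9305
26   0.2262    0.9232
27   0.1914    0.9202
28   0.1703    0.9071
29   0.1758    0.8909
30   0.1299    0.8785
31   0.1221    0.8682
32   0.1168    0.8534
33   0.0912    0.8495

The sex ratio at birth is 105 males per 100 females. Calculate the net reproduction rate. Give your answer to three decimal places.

Proportion female at birth = 100 / (100 + 105) = 0.48780.
Survival-weighted fertility by age (1·fₓ·Sₓ):
  22: 1 × 0.2166 × 0.9613 = 0.20822
  23: 1 × 0.2687 × 0.9552 = 0.25666
  24: 1 × 0.2283 × 0.9444 = 0.21561
  25: 1 × 0.2453 × 0.9305 = 0.22825
  26: 1 × 0.2262 × 0.9232 = 0.20883
  27: 1 × 0.1914 × 0.9202 = 0.17613
  28: 1 × 0.1703 × 0.9071 = 0.15448
  29: 1 × 0.1758 × 0.8909 = 0.15662
  30: 1 × 0.1299 × 0.8785 = 0.11412
  31: 1 × 0.1221 × 0.8682 = 0.10601
  32: 1 × 0.1168 × 0.8534 = 0.09968
  33: 1 × 0.0912 × 0.8495 = 0.07747
Sum = 2.00208
NRR = 0.48780 × 2.00208 = 0.97661
An NRR under 1 implies long-run decline under these rates.

0.977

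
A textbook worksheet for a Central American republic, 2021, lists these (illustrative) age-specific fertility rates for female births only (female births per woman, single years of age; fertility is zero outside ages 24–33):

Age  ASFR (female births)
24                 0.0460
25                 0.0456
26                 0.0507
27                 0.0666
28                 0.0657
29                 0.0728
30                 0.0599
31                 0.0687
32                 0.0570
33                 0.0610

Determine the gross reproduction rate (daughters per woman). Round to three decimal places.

Sum of female ASFRs = 0.0460 + 0.0456 + 0.0507 + 0.0666 + 0.0657 + 0.0728 + 0.0599 + 0.0687 + 0.0570 + 0.0610 = 0.5940
GRR = 0.594

0.594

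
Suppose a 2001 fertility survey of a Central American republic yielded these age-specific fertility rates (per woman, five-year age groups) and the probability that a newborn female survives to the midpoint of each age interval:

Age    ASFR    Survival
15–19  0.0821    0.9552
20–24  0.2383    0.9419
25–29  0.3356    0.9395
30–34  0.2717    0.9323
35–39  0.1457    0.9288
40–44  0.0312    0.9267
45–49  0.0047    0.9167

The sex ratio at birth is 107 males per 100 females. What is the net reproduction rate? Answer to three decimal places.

2.512

Proportion female at birth = 100 / (100 + 107) = 0.48309.
Per-age-group product (5 × ASFR × survival probability):
  15–19: 5 × 0.0821 × 0.9552 = 0.39211
  20–24: 5 × 0.2383 × 0.9419 = 1.12227
  25–29: 5 × 0.3356 × 0.9395 = 1.57648
  30–34: 5 × 0.2717 × 0.9323 = 1.26653
  35–39: 5 × 0.1457 × 0.9288 = 0.67663
  40–44: 5 × 0.0312 × 0.9267 = 0.14457
  45–49: 5 × 0.0047 × 0.9167 = 0.02154
Sum = 5.20013
NRR = 0.48309 × 5.20013 = 2.51213
With NRR above 1 the population is above replacement fertility.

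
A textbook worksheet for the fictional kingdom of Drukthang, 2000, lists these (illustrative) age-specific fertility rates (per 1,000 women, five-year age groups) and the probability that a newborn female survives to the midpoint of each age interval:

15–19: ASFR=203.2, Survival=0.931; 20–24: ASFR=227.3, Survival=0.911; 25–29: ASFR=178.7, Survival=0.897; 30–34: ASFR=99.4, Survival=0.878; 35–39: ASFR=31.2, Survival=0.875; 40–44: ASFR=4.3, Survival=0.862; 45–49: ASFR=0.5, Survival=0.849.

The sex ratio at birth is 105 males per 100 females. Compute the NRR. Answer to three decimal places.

1.647

Proportion female at birth = 100 / (100 + 105) = 0.48780.
Weighting each age-specific rate by interval width and survival:
  15–19: 5 × 203.2/1000 × 0.931 = 0.94590
  20–24: 5 × 227.3/1000 × 0.911 = 1.03535
  25–29: 5 × 178.7/1000 × 0.897 = 0.80147
  30–34: 5 × 99.4/1000 × 0.878 = 0.43637
  35–39: 5 × 31.2/1000 × 0.875 = 0.13650
  40–44: 5 × 4.3/1000 × 0.862 = 0.01853
  45–49: 5 × 0.5/1000 × 0.849 = 0.00212
Sum = 3.37624
NRR = 0.48780 × 3.37624 = 1.64693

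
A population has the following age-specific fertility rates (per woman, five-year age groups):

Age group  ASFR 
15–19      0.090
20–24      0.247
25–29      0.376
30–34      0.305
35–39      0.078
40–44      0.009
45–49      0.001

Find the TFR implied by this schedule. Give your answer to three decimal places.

Sum of ASFRs = 0.090 + 0.247 + 0.376 + 0.305 + 0.078 + 0.009 + 0.001 = 1.106
TFR = 5 × 1.106 = 5.53

5.530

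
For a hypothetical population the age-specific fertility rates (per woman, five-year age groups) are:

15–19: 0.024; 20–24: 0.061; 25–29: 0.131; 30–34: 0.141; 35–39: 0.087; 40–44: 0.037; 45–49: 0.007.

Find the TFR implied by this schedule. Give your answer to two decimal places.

Sum of ASFRs = 0.024 + 0.061 + 0.131 + 0.141 + 0.087 + 0.037 + 0.007 = 0.488
TFR = 5 × 0.488 = 2.44

2.44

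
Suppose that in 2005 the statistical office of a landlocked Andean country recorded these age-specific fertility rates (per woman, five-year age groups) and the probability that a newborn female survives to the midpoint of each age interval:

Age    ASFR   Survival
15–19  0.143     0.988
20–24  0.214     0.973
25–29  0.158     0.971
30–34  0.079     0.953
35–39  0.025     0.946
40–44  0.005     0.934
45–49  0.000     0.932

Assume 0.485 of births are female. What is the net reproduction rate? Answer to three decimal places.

1.471

Proportion female at birth = 0.485.
Each age group contributes 5 × ASFR × survival:
  15–19: 5 × 0.143 × 0.988 = 0.70642
  20–24: 5 × 0.214 × 0.973 = 1.04111
  25–29: 5 × 0.158 × 0.971 = 0.76709
  30–34: 5 × 0.079 × 0.953 = 0.37644
  35–39: 5 × 0.025 × 0.946 = 0.11825
  40–44: 5 × 0.005 × 0.934 = 0.02335
  45–49: 5 × 0.000 × 0.932 = 0.00000
Sum = 3.03266
NRR = 0.485 × 3.03266 = 1.47084
An NRR exceeding 1 indicates intrinsic growth under these rates.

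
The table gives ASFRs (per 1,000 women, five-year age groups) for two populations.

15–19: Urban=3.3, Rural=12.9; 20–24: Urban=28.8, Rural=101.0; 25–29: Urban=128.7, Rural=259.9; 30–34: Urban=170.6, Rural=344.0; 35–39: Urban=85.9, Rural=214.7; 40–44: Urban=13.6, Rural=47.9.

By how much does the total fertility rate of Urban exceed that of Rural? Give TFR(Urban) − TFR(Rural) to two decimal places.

Urban:
  Sum of ASFRs = 3.3 + 28.8 + 128.7 + 170.6 + 85.9 + 13.6 = 430.9
  TFR = 5 × 430.9 / 1000 = 2.1545
Rural:
  Sum of ASFRs = 12.9 + 101.0 + 259.9 + 344.0 + 214.7 + 47.9 = 980.4
  TFR = 5 × 980.4 / 1000 = 4.902
Difference = 2.1545 − 4.902 = -2.7475

-2.75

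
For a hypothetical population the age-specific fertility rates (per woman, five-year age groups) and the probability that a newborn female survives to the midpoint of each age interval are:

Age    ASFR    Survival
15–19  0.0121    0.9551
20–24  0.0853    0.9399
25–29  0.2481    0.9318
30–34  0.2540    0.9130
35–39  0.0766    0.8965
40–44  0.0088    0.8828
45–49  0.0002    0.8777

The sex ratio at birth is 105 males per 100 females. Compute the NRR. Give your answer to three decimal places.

Proportion female at birth = 100 / (100 + 105) = 0.48780.
Survival-weighted fertility by age (5·fₓ·Sₓ):
  15–19: 5 × 0.0121 × 0.9551 = 0.05778
  20–24: 5 × 0.0853 × 0.9399 = 0.40087
  25–29: 5 × 0.2481 × 0.9318 = 1.15590
  30–34: 5 × 0.2540 × 0.9130 = 1.15951
  35–39: 5 × 0.0766 × 0.8965 = 0.34336
  40–44: 5 × 0.0088 × 0.8828 = 0.03884
  45–49: 5 × 0.0002 × 0.8777 = 0.00088
Sum = 3.15714
NRR = 0.48780 × 3.15714 = 1.54005
NRR > 1, so each generation more than replaces itself.

1.540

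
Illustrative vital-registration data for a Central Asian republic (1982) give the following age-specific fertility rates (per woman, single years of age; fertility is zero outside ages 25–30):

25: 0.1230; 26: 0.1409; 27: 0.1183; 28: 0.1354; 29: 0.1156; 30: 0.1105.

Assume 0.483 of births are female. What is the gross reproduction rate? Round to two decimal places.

0.36

Proportion female at birth = 0.483.
Sum of ASFRs = 0.1230 + 0.1409 + 0.1183 + 0.1354 + 0.1156 + 0.1105 = 0.7437
TFR = 0.7437
GRR = 0.483 × 0.7437 = 0.35921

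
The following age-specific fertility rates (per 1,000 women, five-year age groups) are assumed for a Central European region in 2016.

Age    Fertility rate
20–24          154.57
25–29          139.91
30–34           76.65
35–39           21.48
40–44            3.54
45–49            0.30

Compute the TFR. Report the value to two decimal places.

1.98

Sum of ASFRs = 154.57 + 139.91 + 76.65 + 21.48 + 3.54 + 0.30 = 396.45
TFR = 5 × 396.45 / 1000 = 1.98225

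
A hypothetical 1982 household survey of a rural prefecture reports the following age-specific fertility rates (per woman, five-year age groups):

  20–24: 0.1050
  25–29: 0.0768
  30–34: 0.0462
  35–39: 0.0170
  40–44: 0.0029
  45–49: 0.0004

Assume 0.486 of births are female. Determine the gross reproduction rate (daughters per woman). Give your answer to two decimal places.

0.60

Proportion female at birth = 0.486.
Sum of ASFRs = 0.1050 + 0.0768 + 0.0462 + 0.0170 + 0.0029 + 0.0004 = 0.2483
TFR = 5 × 0.2483 = 1.2415
GRR = 0.486 × 1.2415 = 0.60337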